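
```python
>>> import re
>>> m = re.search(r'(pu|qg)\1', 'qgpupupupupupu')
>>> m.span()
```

(2, 6)

The backreference `\1` re-matches whatever the first group consumed, character for character.
`search` walks the string left to right and returns the first match it finds.
The match spans [2:6] → 'pupu'.
Captured: group 1 = 'pu'.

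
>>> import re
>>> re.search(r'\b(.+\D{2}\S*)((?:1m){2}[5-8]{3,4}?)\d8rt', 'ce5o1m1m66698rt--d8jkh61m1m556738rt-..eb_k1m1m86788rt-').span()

(0, 53)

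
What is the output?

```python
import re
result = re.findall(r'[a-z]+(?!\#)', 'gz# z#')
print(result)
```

['g']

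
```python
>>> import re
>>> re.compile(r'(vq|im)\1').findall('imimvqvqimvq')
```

['im', 'vq']

`\1` has to match the exact text group 1 already captured.
Walking the string: at [0:4] match 'imim', group 1 = 'im'; at [4:8] match 'vqvq', group 1 = 'vq'.
One capturing group, so `findall` returns just the captured substring from each match — 2 in all.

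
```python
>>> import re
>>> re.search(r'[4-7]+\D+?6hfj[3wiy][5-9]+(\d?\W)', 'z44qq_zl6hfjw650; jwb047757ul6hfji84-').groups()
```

This matches one or more of a character in [4-7]; then one or more of a non-digit (lazy), then the literal '6h', then the literal 'fj'; then one of [3wiy], then one or more of a character in [5-9]; then optionally a digit, then a non-word character (captured).
`re.search` scans for the first position where the pattern succeeds.
The match spans [1:17] → '44qq_zl6hfjw650;'.
Captured: group 1 = '0;'.

('0;',)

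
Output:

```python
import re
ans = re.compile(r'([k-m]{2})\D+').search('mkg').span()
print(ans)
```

The match spans [0:3] → 'mkg'.

(0, 3)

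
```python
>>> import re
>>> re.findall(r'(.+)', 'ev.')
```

This matches one or more of any character (captured).
Scanning left to right: at [0:3] match 'ev.', group 1 = 'ev.'.
With a single group, `findall` returns only what that group captured — 1 item.

['ev.']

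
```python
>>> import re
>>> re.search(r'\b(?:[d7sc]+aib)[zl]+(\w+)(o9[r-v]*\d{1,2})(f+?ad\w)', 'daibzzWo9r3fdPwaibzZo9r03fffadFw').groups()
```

('Wo9r3fdPwaibzZ', 'o9r03', 'fffadF')

This matches a word boundary (`\b`, zero-width); then one or more of one of [d7sc], then the literal 'aib' (non-capturing group); then one or more of one of [zl]; then one or more of a word character (captured); then the literal 'o9', then zero or more of a character in [r-v], then 1 to 2 of a digit (captured); then one or more of the literal 'f' (lazy), then the literal 'ad', then a word character (captured).
`search` walks the string left to right and returns the first match it finds.
The match spans [0:31] → 'daibzzWo9r3fdPwaibzZo9r03fffadF'.
Captured: group 1 = 'Wo9r3fdPwaibzZ', group 2 = 'o9r03', group 3 = 'fffadF'.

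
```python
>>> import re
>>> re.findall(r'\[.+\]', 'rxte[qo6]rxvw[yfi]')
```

Walking the string: at [4:18] → '[qo6]rxvw[yfi]'.
With no groups in the pattern, `findall` gives back each whole match — 1 here.

['[qo6]rxvw[yfi]']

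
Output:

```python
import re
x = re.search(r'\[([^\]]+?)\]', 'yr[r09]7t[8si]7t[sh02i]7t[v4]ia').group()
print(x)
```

`re.search` scans for the first position where the pattern succeeds.
The match spans [2:7] → '[r09]'.
Captured: group 1 = 'r09'.

[r09]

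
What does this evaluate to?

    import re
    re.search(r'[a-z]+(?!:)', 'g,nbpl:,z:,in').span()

(0, 1)

`(?!…)`/`(?<!…)` only lets a position through if the neighbouring text does NOT match; no characters are consumed.
`search` walks the string left to right and returns the first match it finds.
The match spans [0:1] → 'g'.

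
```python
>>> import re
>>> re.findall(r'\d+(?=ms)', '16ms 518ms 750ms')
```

['16', '518', '750']

Lookahead/lookbehind check context without consuming it, so the matched span excludes the asserted characters.
`findall` yields the raw match text (3 of them) because the pattern has no groups.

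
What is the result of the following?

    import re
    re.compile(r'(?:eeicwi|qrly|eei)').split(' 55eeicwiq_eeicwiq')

The regex engine tests alternatives in the order written; an earlier branch that matches wins even if a later one would match more.
Matches to split on: at [3:9] → 'eeicwi'; at [11:17] → 'eeicwi'.
The string is cut at each match, leaving 3 pieces.

[' 55', 'q_', 'q']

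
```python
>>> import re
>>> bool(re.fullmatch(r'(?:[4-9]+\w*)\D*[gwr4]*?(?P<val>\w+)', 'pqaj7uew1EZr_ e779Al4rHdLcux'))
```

`fullmatch` succeeds only if the pattern covers the string from start to end.
Here the string isn't matched end-to-end, so the call returns None, and `bool(None)` is False.

False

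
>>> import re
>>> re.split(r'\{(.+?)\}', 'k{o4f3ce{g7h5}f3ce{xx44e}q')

The group in the pattern means `split` returns the separators' captures alongside the pieces.

['k', 'o4f3ce{g7h5', 'f3ce', 'xx44e', 'q']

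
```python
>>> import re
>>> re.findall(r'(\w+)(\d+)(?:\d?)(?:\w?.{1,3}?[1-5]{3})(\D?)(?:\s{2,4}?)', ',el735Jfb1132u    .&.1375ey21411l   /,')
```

This matches one or more of a word character (captured); then one or more of a digit (captured); then optionally a digit (non-capturing group); then optionally a word character, then 1 to 3 of any character (lazy), then exactly 3 of a character in [1-5] (non-capturing group); then optionally a non-digit (captured); then 2 to 4 of whitespace (lazy) (non-capturing group).
Scanning left to right: at [1:16] match 'el735Jfb1132u  ', groups = ('el73', '5', 'u'); at [21:35] match '1375ey21411l  ', groups = ('1375ey', '2', 'l').
`findall` packs the 3 group values into a tuple for every match.

[('el73', '5', 'u'), ('1375ey', '2', 'l')]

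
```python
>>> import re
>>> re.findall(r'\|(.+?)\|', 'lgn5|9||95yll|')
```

['9', '95yll']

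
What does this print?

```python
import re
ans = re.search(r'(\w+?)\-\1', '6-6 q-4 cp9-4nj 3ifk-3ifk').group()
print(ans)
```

6-6

`\1` has to match the exact text group 1 already captured.
`re.search` scans for the first position where the pattern succeeds.
The match spans [0:3] → '6-6'.
Captured: group 1 = '6'.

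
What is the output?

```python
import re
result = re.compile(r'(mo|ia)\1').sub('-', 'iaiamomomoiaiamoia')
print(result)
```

A backreference is literal: `\1` must see the identical characters the first group matched.
Matches: at [0:4] → 'iaia'; at [4:8] → 'momo'; at [10:14] → 'iaia'.
Every occurrence is swapped for '-'.

--mo-moia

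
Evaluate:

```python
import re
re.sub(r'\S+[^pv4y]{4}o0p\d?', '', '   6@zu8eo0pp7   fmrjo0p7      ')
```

This matches one or more of a non-whitespace character, then exactly 4 of any character except [pv4y], then the literal 'o0p'; then optionally a digit.
Matches: at [3:12] → '6@zu8eo0p'.
Each match is replaced by ''.

'   p7   fmrjo0p7      '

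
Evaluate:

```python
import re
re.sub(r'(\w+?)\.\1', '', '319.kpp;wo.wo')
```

After group 1 captures some text, `\1` only succeeds where that same text appears again.
Matches: at [8:13] → 'wo.wo'.
`sub` substitutes '' at each match site.

'319.kpp;'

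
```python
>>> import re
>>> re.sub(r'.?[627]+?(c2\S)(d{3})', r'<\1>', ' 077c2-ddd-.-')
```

' <c2->-.-'

This matches optionally any character, then one or more of one of [627] (lazy); then the literal 'c2', then a non-whitespace character (captured); then exactly 3 of a literal 'd' (captured).
The replacement refers to a captured group, so each match is rewritten using its own captured text.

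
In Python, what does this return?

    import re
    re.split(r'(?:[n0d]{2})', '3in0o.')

['3i', 'o.']

This matches exactly 2 of one of [n0d] (non-capturing group).
Matches to split on: at [2:4] → 'n0'.
The string is cut at each match, leaving 2 pieces.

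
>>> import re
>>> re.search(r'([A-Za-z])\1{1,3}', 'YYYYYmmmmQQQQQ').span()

(0, 4)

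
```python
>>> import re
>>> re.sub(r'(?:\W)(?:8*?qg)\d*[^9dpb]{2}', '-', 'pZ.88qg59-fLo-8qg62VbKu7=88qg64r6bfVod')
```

`sub` substitutes '-' at each match site.

'pZ-Lo-bKu7-bfVod'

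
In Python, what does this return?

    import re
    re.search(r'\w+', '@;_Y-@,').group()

'_Y'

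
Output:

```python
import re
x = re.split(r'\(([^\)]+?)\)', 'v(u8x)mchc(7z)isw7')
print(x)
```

Matches to split on: at [1:6] → '(u8x)'; at [10:14] → '(7z)'.
`re.split` interleaves the captured-group text with the surrounding fragments.

['v', 'u8x', 'mchc', '7z', 'isw7']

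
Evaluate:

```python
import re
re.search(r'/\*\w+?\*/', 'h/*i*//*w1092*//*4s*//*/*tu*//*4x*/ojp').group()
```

The match spans [1:6] → '/*i*/'.

'/*i*/'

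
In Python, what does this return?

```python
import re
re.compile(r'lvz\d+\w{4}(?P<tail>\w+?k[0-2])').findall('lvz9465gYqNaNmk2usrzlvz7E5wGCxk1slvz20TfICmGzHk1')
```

With the lazy modifier that quantifier settles for the fewest repetitions that let the rest of the pattern succeed (the atoms after it are unaffected and can still be greedy).
`findall` collects group 1 from each match (3 total).

['aNmk2', 'Cxk1', 'mGzHk1']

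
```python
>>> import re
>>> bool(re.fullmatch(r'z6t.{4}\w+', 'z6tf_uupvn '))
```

False

`re.fullmatch` is like wrapping the pattern in `^…$` (in single-line mode).
Here the string isn't matched end-to-end, so the call returns None, and `bool(None)` is False.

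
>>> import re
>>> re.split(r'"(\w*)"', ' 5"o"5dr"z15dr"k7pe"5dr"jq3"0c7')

[' 5', 'o', '5dr', 'z15dr', 'k7pe', '5dr', 'jq3"0c7']

The group in the pattern means `split` returns the separators' captures alongside the pieces.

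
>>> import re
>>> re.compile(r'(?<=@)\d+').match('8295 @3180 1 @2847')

None

Because the assertion is zero-width, the text it checks is not consumed and won't appear in the result.
`re.match` only tries the pattern at the start of the string.
Here the string doesn't start with a match, so the call returns None.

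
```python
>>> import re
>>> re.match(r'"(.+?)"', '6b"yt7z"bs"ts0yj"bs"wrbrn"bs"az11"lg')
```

None

`re.match` only tries the pattern at the start of the string.
Here the pattern fails at index 0, so the call returns None.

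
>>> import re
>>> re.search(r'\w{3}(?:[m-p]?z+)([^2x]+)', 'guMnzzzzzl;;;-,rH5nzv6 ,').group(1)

'l;;;-,rH5nzv6 ,'

The match spans [0:24] → 'guMnzzzzzl;;;-,rH5nzv6 ,'.
Captured: group 1 = 'l;;;-,rH5nzv6 ,'.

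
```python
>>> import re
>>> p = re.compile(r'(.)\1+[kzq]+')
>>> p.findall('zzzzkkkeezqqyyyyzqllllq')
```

A backreference is literal: `\1` must see the identical characters the first group matched.
Because there's exactly one group, `findall` drops the full match and keeps group 1 from each hit.

['z', 'e', 'y', 'l']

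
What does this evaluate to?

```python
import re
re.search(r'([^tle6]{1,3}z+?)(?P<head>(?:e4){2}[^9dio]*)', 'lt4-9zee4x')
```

None

Here the pattern never matches, so the call returns None.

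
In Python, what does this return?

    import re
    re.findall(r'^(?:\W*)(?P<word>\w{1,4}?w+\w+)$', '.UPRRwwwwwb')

['UPRRwwwwwb']

Because there's exactly one group, `findall` drops the full match and keeps group 1 from the one hit.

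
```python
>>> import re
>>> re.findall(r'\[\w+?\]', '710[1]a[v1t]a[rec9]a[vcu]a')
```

Scanning left to right: at [3:6] → '[1]'; at [7:12] → '[v1t]'; at [13:19] → '[rec9]'; at [20:25] → '[vcu]'.
With no groups in the pattern, `findall` gives back each whole match — 4 here.

['[1]', '[v1t]', '[rec9]', '[vcu]']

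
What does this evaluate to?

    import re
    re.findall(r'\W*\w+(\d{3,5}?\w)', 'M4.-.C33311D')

['311D']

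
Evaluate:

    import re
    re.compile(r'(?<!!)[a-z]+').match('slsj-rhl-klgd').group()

'slsj'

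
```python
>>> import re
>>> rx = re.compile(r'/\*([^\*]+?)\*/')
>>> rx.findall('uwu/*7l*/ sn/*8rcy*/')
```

['7l', '8rcy']

Walking the string: at [3:9] match '/*7l*/', group 1 = '7l'; at [12:20] match '/*8rcy*/', group 1 = '8rcy'.
Because there's exactly one group, `findall` drops the full match and keeps group 1 from each hit.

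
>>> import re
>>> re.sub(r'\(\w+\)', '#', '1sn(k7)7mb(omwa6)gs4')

'1sn#7mb#gs4'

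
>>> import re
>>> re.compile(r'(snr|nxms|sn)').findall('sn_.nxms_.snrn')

['sn', 'nxms', 'snr']

Branches in `(...|...)` are attempted left-to-right; the first branch that allows the whole pattern to succeed is taken.
Matches: at [0:2] match 'sn', group 1 = 'sn'; at [4:8] match 'nxms', group 1 = 'nxms'; at [10:13] match 'snr', group 1 = 'snr'.
One capturing group, so `findall` returns just the captured substring from each match — 3 in all.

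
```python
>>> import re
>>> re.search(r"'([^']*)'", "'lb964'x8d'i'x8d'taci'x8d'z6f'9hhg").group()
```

"'lb964'"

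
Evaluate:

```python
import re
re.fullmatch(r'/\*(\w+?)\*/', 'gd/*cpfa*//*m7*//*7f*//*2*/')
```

None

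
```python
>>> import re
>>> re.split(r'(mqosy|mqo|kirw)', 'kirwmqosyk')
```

`|` is ordered: at each position the engine commits to the first alternative that works.
`re.split` interleaves the captured-group text with the surrounding fragments.

['', 'kirw', '', 'mqosy', 'k']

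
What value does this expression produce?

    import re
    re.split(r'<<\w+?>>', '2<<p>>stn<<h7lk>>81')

['2', 'stn', '81']

Matches to split on: at [1:6] → '<<p>>'; at [9:17] → '<<h7lk>>'.
The string is cut at each match, leaving 3 pieces.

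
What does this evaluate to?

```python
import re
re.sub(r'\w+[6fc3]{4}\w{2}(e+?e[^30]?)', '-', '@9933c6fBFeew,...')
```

'@-,...'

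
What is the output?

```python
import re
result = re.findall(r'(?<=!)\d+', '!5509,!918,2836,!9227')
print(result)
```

['5509', '918', '9227']

The lookaround is zero-width — it requires the adjacent text to match without consuming it, so the asserted text isn't part of the match.
`findall` yields the raw match text (3 of them) because the pattern has no groups.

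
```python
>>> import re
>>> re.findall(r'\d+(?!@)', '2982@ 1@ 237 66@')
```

['298', '237', '6']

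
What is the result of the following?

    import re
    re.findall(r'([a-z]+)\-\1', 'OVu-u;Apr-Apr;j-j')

After group 1 captures some text, `\1` only succeeds where that same text appears again.
Scanning left to right: at [2:5] match 'u-u', group 1 = 'u'; at [14:17] match 'j-j', group 1 = 'j'.
Because there's exactly one group, `findall` drops the full match and keeps group 1 from each hit.

['u', 'j']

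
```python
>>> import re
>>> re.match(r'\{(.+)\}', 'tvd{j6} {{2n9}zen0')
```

`re.match` won't scan ahead — the pattern has to work from the very first character.
Here the string doesn't start with a match, so the call returns None.

None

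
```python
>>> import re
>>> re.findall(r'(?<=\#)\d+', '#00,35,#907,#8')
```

['00', '907', '8']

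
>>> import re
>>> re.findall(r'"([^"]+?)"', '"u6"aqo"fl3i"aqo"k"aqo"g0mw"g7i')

`findall` collects group 1 from each match (4 total).

['u6', 'fl3i', 'k', 'g0mw']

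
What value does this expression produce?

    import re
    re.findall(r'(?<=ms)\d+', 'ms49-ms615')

The `(?=…)`/`(?<=…)` assertion just peeks at neighbouring text; it doesn't advance the match position.
Walking the string: at [2:4] → '49'; at [7:10] → '615'.
With no groups in the pattern, `findall` gives back each whole match — 2 here.

['49', '615']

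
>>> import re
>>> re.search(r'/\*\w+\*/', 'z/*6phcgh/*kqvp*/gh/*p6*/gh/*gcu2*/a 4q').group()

'/*kqvp*/'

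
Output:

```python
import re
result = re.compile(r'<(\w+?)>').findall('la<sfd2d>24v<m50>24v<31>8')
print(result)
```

['sfd2d', 'm50', '31']

With a single group, `findall` returns only what that group captured — 3 items.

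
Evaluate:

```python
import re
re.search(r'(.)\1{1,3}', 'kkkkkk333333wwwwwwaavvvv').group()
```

'kkkk'

After group 1 captures some text, `\1` only succeeds where that same text appears again.
`re.search` tries every starting position until one works.
The match spans [0:4] → 'kkkk'.
Captured: group 1 = 'k'.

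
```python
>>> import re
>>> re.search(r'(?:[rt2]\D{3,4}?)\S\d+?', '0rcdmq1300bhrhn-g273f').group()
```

'rcdmq1'

Pattern: one of [rt2], then 3 to 4 of a non-digit (lazy) (non-capturing group); then a non-whitespace character, then one or more of a digit (lazy).
With the lazy modifier that quantifier settles for the fewest repetitions that let the rest of the pattern succeed (the atoms after it are unaffected and can still be greedy).
`re.search` scans for the first position where the pattern succeeds.
The match spans [1:7] → 'rcdmq1'.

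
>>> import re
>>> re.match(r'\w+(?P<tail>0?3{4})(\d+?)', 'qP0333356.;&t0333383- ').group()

'qP033335'

The pattern matches one or more of a word character; then optionally the literal '0', then exactly 4 of a literal '3' (captured as 'tail'); then one or more of a digit (lazy) (captured).
Because the quantifier is non-greedy, it stops expanding at the earliest point where the rest of the pattern can succeed.
`re.match` only tries the pattern at the start of the string.
The match spans [0:8] → 'qP033335'.
Captured: group 1 = '3333', group 2 = '5'.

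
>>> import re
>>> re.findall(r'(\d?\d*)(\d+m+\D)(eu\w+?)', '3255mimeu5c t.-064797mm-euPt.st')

[('06479', '7mm-', 'euP')]

A `+?`/`*?`/`{m,n}?` starts at its minimum and grows only as far as needed for what follows to match.
With 3 capturing groups, `findall` returns a 3-tuple per match.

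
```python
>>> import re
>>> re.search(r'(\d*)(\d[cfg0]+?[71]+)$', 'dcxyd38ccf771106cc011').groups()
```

('77110', '6cc011')

The match spans [10:21] → '771106cc011'.
Captured: group 1 = '77110', group 2 = '6cc011'.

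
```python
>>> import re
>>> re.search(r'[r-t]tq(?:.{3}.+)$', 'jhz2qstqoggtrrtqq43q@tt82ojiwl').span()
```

(5, 30)

Pattern: a character in [r-t], then the literal 'tq'; then exactly 3 of any character, then one or more of any character (non-capturing group); then anchored at the end.
The match spans [5:30] → 'stqoggtrrtqq43q@tt82ojiwl'.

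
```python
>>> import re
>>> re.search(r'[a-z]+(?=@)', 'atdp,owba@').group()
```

'owba'

The positive lookaround only admits positions where the adjacent text matches; those characters stay outside the span.
`re.search` scans for the first position where the pattern succeeds.
The match spans [5:9] → 'owba'.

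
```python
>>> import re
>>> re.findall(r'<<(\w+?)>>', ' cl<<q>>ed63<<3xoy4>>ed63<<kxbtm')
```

`findall` collects group 1 from each match (2 total).

['q', '3xoy4']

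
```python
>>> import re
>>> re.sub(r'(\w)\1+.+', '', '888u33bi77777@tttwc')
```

The backreference `\1` re-matches whatever the first group consumed, character for character.
Every occurrence is swapped for ''.

''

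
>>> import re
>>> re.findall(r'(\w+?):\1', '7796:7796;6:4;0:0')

['7796', '0']

The backreference `\1` re-matches whatever the first group consumed, character for character.
Matches: at [0:9] match '7796:7796', group 1 = '7796'; at [14:17] match '0:0', group 1 = '0'.
Because there's exactly one group, `findall` drops the full match and keeps group 1 from each hit.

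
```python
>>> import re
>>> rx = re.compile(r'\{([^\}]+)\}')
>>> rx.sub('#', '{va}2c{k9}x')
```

'#2c#x'

`sub` substitutes '#' at each match site.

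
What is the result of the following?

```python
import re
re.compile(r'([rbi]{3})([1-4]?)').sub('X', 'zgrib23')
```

'zgX3'

Pattern: exactly 3 of one of [rbi] (captured); then optionally a character in [1-4] (captured).
Matches: at [2:6] → 'rib2'.
Each match is replaced by 'X'.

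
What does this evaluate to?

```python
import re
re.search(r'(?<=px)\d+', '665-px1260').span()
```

(6, 10)

The lookaround is zero-width — it requires the adjacent text to match without consuming it, so the asserted text isn't part of the match.
The match spans [6:10] → '1260'.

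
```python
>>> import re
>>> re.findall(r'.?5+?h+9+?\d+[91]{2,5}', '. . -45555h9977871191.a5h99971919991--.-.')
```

['45555h9977871191', 'a5h99971919991']

Pattern: optionally any character; then one or more of the literal '5' (lazy), then one or more of the literal 'h'; then one or more of the literal '9' (lazy), then one or more of a digit, then 2 to 5 of one of [91].
With no groups in the pattern, `findall` gives back each whole match — 2 here.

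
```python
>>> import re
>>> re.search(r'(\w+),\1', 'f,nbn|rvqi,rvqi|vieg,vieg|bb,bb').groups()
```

('rvqi',)

The backreference `\1` re-matches whatever the first group consumed, character for character.
Unlike `match`, `search` isn't anchored — it looks for the pattern anywhere in the string.
The match spans [6:15] → 'rvqi,rvqi'.
Captured: group 1 = 'rvqi'.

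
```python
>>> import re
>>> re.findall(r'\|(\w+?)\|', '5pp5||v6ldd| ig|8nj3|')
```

['v6ldd', '8nj3']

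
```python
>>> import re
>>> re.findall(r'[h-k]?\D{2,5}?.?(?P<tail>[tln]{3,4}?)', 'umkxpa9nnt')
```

['nnt']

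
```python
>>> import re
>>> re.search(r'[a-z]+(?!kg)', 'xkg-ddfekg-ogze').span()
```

(0, 3)

A negative assertion filters positions out without eating any characters.
`re.search` scans for the first position where the pattern succeeds.
The match spans [0:3] → 'xkg'.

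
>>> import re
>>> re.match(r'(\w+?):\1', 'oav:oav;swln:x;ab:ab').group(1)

The backreference `\1` re-matches whatever the first group consumed, character for character.
`re.match` only tries the pattern at the start of the string.
The match spans [0:7] → 'oav:oav'.
Captured: group 1 = 'oav'.

'oav'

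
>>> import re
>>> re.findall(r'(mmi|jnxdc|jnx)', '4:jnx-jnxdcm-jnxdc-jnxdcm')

['jnx', 'jnxdc', 'jnxdc', 'jnxdc']

The regex engine tests alternatives in the order written; an earlier branch that matches wins even if a later one would match more.
Scanning left to right: at [2:5] match 'jnx', group 1 = 'jnx'; at [6:11] match 'jnxdc', group 1 = 'jnxdc'; at [13:18] match 'jnxdc', group 1 = 'jnxdc'; at [19:24] match 'jnxdc', group 1 = 'jnxdc'.
One capturing group, so `findall` returns just the captured substring from each match — 4 in all.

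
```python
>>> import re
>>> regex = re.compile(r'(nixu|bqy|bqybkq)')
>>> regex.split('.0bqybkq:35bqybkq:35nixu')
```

The regex engine tests alternatives in the order written; an earlier branch that matches wins even if a later one would match more.
Matches to split on: at [2:5] → 'bqy'; at [11:14] → 'bqy'; at [20:24] → 'nixu'.
The group in the pattern means `split` returns the separators' captures alongside the pieces.

['.0', 'bqy', 'bkq:35', 'bqy', 'bkq:35', 'nixu', '']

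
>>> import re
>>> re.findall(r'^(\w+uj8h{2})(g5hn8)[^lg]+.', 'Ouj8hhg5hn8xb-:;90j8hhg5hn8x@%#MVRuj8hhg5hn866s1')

Pattern: anchored at the start of the string; then one or more of a word character, then the literal 'uj8', then exactly 2 of a literal 'h' (captured); then the literal 'g5h', then the literal 'n8' (captured); then one or more of any character except [lg], then any character.
Scanning left to right: at [0:23] match 'Ouj8hhg5hn8xb-:;90j8hhg', groups = ('Ouj8hh', 'g5hn8').
2 groups means the one result is a tuple of 2 captured strings — 1 here.

[('Ouj8hh', 'g5hn8')]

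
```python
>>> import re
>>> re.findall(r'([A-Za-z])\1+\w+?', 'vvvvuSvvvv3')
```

['v', 'v']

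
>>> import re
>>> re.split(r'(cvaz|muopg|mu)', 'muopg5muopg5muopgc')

['', 'muopg', '5', 'muopg', '5', 'muopg', 'c']

Alternation isn't longest-match — the leftmost alternative that fits at this position is chosen.
Matches to split on: at [0:5] → 'muopg'; at [6:11] → 'muopg'; at [12:17] → 'muopg'.
With a capturing group present, the delimiter's captured portion is kept in the result list.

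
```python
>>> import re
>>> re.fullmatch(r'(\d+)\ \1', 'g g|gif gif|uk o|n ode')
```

`re.fullmatch` requires the pattern to consume the entire string.
Here the string isn't matched end-to-end, so the call returns None.

None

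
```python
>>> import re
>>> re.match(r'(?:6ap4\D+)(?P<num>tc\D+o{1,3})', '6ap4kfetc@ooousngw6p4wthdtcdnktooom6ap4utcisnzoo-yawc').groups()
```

('tc@ooo',)

The match spans [0:13] → '6ap4kfetc@ooo'.
Captured: group 1 = 'tc@ooo'.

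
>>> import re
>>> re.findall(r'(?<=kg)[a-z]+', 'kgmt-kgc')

['mt', 'c']

The positive lookaround only admits positions where the adjacent text matches; those characters stay outside the span.
Walking the string: at [2:4] → 'mt'; at [7:8] → 'c'.
With no groups in the pattern, `findall` gives back each whole match — 2 here.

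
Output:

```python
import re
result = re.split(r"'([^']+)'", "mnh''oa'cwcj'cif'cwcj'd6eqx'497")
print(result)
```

["mnh'", 'oa', 'cwcj', 'cif', 'cwcj', 'd6eqx', '497']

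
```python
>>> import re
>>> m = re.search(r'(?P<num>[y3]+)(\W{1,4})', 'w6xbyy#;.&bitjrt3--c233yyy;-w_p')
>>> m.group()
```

'yy#;.&'

Pattern: one or more of one of [y3] (captured as 'num'); then 1 to 4 of a non-word character (captured).
`re.search` tries every starting position until one works.
The match spans [4:10] → 'yy#;.&'.
Captured: group 1 = 'yy', group 2 = '#;.&'.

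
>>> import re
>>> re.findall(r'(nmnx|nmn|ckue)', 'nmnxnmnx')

The regex engine tests alternatives in the order written; an earlier branch that matches wins even if a later one would match more.
Because there's exactly one group, `findall` drops the full match and keeps group 1 from each hit.

['nmnx', 'nmnx']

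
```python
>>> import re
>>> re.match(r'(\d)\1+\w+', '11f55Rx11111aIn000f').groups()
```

('1',)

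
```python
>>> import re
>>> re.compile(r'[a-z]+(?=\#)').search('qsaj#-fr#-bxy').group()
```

'qsaj'

The `(?=…)`/`(?<=…)` assertion just peeks at neighbouring text; it doesn't advance the match position.
`re.search` scans for the first position where the pattern succeeds.
The match spans [0:4] → 'qsaj'.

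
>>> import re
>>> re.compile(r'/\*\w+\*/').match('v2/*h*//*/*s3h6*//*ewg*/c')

None

`re.match` won't scan ahead — the pattern has to work from the very first character.
Here the string doesn't start with a match, so the call returns None.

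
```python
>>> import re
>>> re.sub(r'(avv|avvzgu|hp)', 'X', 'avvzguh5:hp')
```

The regex engine tests alternatives in the order written; an earlier branch that matches wins even if a later one would match more.
Matches: at [0:3] → 'avv'; at [9:11] → 'hp'.
`sub` substitutes 'X' at each match site.

'Xzguh5:X'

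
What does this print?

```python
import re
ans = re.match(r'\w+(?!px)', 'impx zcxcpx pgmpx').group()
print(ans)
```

A negative assertion filters positions out without eating any characters.
`re.match` won't scan ahead — the pattern has to work from the very first character.
The match spans [0:4] → 'impx'.

impx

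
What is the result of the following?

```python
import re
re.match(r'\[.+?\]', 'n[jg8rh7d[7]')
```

None

`re.match` only tries the pattern at the start of the string.
Here the pattern fails at index 0, so the call returns None.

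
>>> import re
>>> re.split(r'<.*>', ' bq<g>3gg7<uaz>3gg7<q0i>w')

[' bq', 'w']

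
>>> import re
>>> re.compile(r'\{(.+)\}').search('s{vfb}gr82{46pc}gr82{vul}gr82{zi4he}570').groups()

('vfb}gr82{46pc}gr82{vul}gr82{zi4he',)

The match spans [1:36] → '{vfb}gr82{46pc}gr82{vul}gr82{zi4he}'.
Captured: group 1 = 'vfb}gr82{46pc}gr82{vul}gr82{zi4he'.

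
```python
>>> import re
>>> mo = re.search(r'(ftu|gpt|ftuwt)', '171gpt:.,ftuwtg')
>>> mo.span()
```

Unlike `match`, `search` isn't anchored — it looks for the pattern anywhere in the string.
The match spans [3:6] → 'gpt'.
Captured: group 1 = 'gpt'.

(3, 6)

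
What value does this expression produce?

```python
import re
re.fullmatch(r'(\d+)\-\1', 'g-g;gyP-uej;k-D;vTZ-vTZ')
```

None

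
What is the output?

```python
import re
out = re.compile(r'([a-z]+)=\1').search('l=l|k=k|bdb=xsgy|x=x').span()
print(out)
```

(0, 3)

After group 1 captures some text, `\1` only succeeds where that same text appears again.
`re.search` tries every starting position until one works.
The match spans [0:3] → 'l=l'.
Captured: group 1 = 'l'.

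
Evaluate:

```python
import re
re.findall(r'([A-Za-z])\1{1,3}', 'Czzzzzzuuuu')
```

['z', 'z', 'u']

The backreference `\1` re-matches whatever the first group consumed, character for character.
One capturing group, so `findall` returns just the captured substring from each match — 3 in all.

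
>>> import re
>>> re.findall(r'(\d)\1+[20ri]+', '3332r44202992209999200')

['3', '4', '9', '9']

After group 1 captures some text, `\1` only succeeds where that same text appears again.
One capturing group, so `findall` returns just the captured substring from each match — 4 in all.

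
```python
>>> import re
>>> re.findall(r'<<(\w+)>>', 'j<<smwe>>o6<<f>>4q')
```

Matches: at [1:9] match '<<smwe>>', group 1 = 'smwe'; at [11:16] match '<<f>>', group 1 = 'f'.
`findall` collects group 1 from each match (2 total).

['smwe', 'f']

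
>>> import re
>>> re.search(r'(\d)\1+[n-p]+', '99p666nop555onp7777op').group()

The backreference `\1` re-matches whatever the first group consumed, character for character.
Unlike `match`, `search` isn't anchored — it looks for the pattern anywhere in the string.
The match spans [0:3] → '99p'.
Captured: group 1 = '9'.

'99p'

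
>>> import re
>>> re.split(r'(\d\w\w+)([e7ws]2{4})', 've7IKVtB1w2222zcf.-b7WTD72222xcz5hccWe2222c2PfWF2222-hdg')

The pattern matches a digit, then a word character, then one or more of a word character (captured); then one of [e7ws], then exactly 4 of a literal '2' (captured).
Matches to split on: at [2:14] → '7IKVtB1w2222'; at [20:42] → '7WTD72222xcz5hccWe2222'.
`re.split` interleaves the captured-group text with the surrounding fragments.

['ve', '7IKVtB1', 'w2222', 'zcf.-b', '7WTD72222xcz5hccW', 'e2222', 'c2PfWF2222-hdg']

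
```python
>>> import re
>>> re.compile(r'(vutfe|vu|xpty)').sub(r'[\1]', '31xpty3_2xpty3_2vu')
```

'31[xpty]3_2[xpty]3_2[vu]'

Matches: at [2:6] → 'xpty'; at [9:13] → 'xpty'; at [16:18] → 'vu'.
The replacement refers to a captured group, so each match is rewritten using its own captured text.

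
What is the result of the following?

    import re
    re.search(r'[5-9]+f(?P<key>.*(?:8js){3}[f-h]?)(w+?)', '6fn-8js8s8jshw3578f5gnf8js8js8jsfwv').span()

(0, 34)

This matches one or more of a character in [5-9], then a literal 'f'; then zero or more of any character, then the literal '8js' repeated 3 times, then optionally a character in [f-h] (captured as 'key'); then one or more of a literal 'w' (lazy) (captured).
`re.search` scans for the first position where the pattern succeeds.
The match spans [0:34] → '6fn-8js8s8jshw3578f5gnf8js8js8jsfw'.
Captured: group 1 = 'n-8js8s8jshw3578f5gnf8js8js8jsf', group 2 = 'w'.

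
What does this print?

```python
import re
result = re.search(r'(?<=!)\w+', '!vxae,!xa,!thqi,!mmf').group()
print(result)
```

Because the assertion is zero-width, the text it checks is not consumed and won't appear in the result.
`re.search` tries every starting position until one works.
The match spans [1:5] → 'vxae'.

vxae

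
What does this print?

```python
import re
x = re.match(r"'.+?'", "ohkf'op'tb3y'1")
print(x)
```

`re.match` won't scan ahead — the pattern has to work from the very first character.
Here the pattern fails at index 0, so the call returns None.

None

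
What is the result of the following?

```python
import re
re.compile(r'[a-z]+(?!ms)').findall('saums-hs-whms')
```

['saums', 'hs', 'whms']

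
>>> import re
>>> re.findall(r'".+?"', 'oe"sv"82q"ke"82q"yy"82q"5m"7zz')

Scanning left to right: at [2:6] → '"sv"'; at [9:13] → '"ke"'; at [16:20] → '"yy"'; at [23:27] → '"5m"'.
`findall` yields the raw match text (4 of them) because the pattern has no groups.

['"sv"', '"ke"', '"yy"', '"5m"']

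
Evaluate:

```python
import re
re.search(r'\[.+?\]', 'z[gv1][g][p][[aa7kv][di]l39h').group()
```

'[gv1]'

With the lazy modifier that quantifier settles for the fewest repetitions that let the rest of the pattern succeed (the atoms after it are unaffected and can still be greedy).
`re.search` tries every starting position until one works.
The match spans [1:6] → '[gv1]'.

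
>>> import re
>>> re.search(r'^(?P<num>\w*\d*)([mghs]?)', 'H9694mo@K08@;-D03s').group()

'H9694mo'

The match spans [0:7] → 'H9694mo'.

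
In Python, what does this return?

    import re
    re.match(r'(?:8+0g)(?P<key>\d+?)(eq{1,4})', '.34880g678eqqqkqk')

This matches one or more of a literal '8', then the literal '0g' (non-capturing group); then one or more of a digit (lazy) (captured as 'key'); then a literal 'e', then 1 to 4 of the literal 'q' (captured).
`re.match` won't scan ahead — the pattern has to work from the very first character.
Here position 0 doesn't satisfy it, so the call returns None.

None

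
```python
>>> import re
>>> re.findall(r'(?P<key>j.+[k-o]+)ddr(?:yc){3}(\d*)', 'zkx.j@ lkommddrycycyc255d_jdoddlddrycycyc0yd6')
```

[('j@ lkommddrycycyc255d_jdoddl', '0')]

This matches a literal 'j', then one or more of any character, then one or more of a character in [k-o] (captured as 'key'); then the literal 'ddr', then the literal 'yc' repeated 3 times; then zero or more of a digit (captured).
Walking the string: at [4:42] match 'j@ lkommddrycycyc255d_jdoddlddrycycyc0', groups = ('j@ lkommddrycycyc255d_jdoddl', '0').
2 groups means the one result is a tuple of 2 captured strings — 1 here.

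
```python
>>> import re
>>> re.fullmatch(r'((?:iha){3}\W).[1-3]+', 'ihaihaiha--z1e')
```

None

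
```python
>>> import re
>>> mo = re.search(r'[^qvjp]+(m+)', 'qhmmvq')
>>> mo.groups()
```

The match spans [1:4] → 'hmm'.
Captured: group 1 = 'm'.

('m',)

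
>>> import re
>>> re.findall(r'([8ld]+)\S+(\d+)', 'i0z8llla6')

`findall` packs the 2 group values into a tuple for every match.

[('8lll', '6')]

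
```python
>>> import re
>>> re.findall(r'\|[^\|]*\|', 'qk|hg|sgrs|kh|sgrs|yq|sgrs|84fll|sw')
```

['|hg|', '|kh|', '|yq|', '|84fll|']

With no groups in the pattern, `findall` gives back each whole match — 4 here.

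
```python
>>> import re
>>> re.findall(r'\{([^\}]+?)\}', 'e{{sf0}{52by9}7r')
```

['{sf0', '52by9']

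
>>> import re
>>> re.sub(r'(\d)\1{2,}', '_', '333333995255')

After group 1 captures some text, `\1` only succeeds where that same text appears again.
Matches: at [0:6] → '333333'.
Each match is replaced by '_'.

'_995255'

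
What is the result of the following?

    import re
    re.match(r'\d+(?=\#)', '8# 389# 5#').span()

The `(?=…)`/`(?<=…)` assertion just peeks at neighbouring text; it doesn't advance the match position.
`re.match` won't scan ahead — the pattern has to work from the very first character.
The match spans [0:1] → '8'.

(0, 1)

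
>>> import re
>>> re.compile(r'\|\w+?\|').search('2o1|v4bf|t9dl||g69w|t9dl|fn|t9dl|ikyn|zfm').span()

(3, 9)

The match spans [3:9] → '|v4bf|'.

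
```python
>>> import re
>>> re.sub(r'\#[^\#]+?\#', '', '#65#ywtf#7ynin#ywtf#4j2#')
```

'ywtfywtf'

`sub` substitutes '' at each match site.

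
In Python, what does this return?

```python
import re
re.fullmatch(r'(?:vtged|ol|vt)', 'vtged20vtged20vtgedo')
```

None

`re.fullmatch` is like wrapping the pattern in `^…$` (in single-line mode).
Here there's no way to consume every character, so the call returns None.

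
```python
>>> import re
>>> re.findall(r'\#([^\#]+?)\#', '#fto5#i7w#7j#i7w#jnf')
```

Because there's exactly one group, `findall` drops the full match and keeps group 1 from each hit.

['fto5', '7j']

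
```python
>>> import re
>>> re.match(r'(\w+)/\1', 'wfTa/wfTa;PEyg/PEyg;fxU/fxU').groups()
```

('wfTa',)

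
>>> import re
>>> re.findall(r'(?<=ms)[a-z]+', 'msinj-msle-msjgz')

['inj', 'le', 'jgz']

Lookahead/lookbehind check context without consuming it, so the matched span excludes the asserted characters.
Matches: at [2:5] → 'inj'; at [8:10] → 'le'; at [13:16] → 'jgz'.
No capturing groups, so `findall` returns the 3 full match strings.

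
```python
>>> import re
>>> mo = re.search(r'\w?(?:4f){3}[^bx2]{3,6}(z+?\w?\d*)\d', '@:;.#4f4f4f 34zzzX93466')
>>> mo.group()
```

'4f4f4f 34zzzX93466'

This matches optionally a word character, then the literal '4f' repeated 3 times, then 3 to 6 of any character except [bx2]; then one or more of the literal 'z' (lazy), then optionally a word character, then zero or more of a digit (captured); then a digit.
`search` walks the string left to right and returns the first match it finds.
The match spans [5:23] → '4f4f4f 34zzzX93466'.
Captured: group 1 = 'zX9346'.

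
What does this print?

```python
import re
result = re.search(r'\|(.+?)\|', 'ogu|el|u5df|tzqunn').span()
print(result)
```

(3, 7)

Lazy quantifiers expand one character at a time until the remainder of the pattern can match.
`search` walks the string left to right and returns the first match it finds.
The match spans [3:7] → '|el|'.
Captured: group 1 = 'el'.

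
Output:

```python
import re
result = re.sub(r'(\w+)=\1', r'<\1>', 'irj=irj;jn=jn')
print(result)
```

`\1` is not a pattern — it's the concrete string captured by group 1, re-applied verbatim.
The replacement refers to a captured group, so each match is rewritten using its own captured text.

<irj>;<jn>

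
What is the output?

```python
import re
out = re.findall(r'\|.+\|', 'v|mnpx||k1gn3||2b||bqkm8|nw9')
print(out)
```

['|mnpx||k1gn3||2b||bqkm8|']

Scanning left to right: at [1:25] → '|mnpx||k1gn3||2b||bqkm8|'.
No capturing groups, so `findall` returns the 1 full match string.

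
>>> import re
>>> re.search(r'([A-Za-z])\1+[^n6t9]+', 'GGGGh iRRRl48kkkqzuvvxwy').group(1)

'G'

The match spans [0:24] → 'GGGGh iRRRl48kkkqzuvvxwy'.
Captured: group 1 = 'G'.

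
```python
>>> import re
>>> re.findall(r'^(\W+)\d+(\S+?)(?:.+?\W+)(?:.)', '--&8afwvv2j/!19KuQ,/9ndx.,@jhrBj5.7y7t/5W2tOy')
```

With the lazy modifier that quantifier settles for the fewest repetitions that let the rest of the pattern succeed (the atoms after it are unaffected and can still be greedy).
With 2 capturing groups, `findall` returns a 2-tuple per match.

[('--&', 'a')]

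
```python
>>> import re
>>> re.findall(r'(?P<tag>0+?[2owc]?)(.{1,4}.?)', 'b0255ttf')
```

[('02', '55ttf')]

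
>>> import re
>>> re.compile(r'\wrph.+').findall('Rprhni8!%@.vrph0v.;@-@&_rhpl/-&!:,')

Since nothing is captured, `findall` lists the 1 matched substring directly.

['vrph0v.;@-@&_rhpl/-&!:,']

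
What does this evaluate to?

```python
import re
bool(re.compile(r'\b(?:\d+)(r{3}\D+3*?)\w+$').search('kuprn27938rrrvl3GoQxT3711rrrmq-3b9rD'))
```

This matches a word boundary (`\b`, zero-width); then one or more of a digit (non-capturing group); then exactly 3 of the literal 'r', then one or more of a non-digit, then zero or more of a literal '3' (lazy) (captured); then one or more of a word character; then anchored at the end.
`re.search` scans for the first position where the pattern succeeds.
Here the pattern never matches, so the call returns None, and `bool(None)` is False.

False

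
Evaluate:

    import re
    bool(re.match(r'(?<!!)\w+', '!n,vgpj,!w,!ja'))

With `match`, the pattern is implicitly anchored at the beginning.
Here position 0 doesn't satisfy it, so the call returns None, and `bool(None)` is False.

False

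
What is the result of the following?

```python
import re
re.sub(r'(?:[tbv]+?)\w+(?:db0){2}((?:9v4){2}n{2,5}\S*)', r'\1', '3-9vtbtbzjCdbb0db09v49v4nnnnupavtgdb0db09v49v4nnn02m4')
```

'3-99v49v4nnn02m4'

Pattern: one or more of one of [tbv] (lazy) (non-capturing group); then one or more of a word character, then the literal 'db0' repeated 2 times; then the literal '9v4' repeated 2 times, then 2 to 5 of the literal 'n', then zero or more of a non-whitespace character (captured).
Matches: at [3:53] → 'vtbtbzjCdbb0db09v49v4nnnnupavtgdb0db09v49v4nnn02m4'.
Each match is replaced using the text its own group 1 captured.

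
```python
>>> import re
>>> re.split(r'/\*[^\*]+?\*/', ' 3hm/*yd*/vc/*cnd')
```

[' 3hm', 'vc/*cnd']

`split` removes every match and returns the 2 fragments in between.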